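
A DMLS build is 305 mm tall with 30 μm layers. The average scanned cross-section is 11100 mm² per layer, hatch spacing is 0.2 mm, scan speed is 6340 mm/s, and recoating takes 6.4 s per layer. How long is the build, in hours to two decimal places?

Layers = ⌈305/0.03⌉ = 10167.
Scan path per layer = 11100 / 0.2 = 55500 mm.
Laser time per layer: 55500 / 6340 → 8.7539 s.
Per-layer time = 8.7539 + 6.4 = 15.1539 s.
Total: 10167 × 15.1539 s = 154069.7013 s → 42.80 hours.

42.80 hours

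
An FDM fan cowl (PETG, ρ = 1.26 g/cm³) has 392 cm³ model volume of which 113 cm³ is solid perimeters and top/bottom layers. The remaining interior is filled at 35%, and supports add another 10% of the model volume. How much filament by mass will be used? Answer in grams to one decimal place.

Interior volume = 392 − 113, so 279 cm³.
Infill deposited = 0.35 × 279, so 97.65 cm³.
Support: 0.10 × 392 → 39.2 cm³.
Total printed volume: 113 + 97.65 + 39.2 → 249.85 cm³.
Mass = 249.85 × 1.26 = 314.811 g.

314.8 g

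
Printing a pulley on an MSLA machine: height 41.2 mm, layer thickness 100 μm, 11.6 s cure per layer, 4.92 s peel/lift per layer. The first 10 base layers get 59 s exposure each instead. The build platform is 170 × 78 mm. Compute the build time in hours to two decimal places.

2.02 hours

Layer count = ceil(41.2 / 0.1) = 412.
Bottom layers: 10 × (59 + 4.92) → 639.2 s.
Regular layers = 402 × (11.6 + 4.92), so 6641.04 s.
Sum: 639.2 + 6641.04 = 7280.24 s → 2.02 hours.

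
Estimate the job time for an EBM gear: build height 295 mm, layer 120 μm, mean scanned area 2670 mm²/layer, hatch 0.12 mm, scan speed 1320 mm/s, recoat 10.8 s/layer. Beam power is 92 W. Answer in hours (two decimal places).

18.89 hours

Number of layers: 295 / 0.12 → 2459 (rounded up).
Per-layer scan distance = 2670 / 0.12 = 22250 mm.
Scan time per layer = 22250 / 1320, so 16.8561 s.
Time per layer: 16.8561 + 10.8 → 27.6561 s.
Build time = 2459 × 27.6561 = 68006.3499 s = 18.89 hours.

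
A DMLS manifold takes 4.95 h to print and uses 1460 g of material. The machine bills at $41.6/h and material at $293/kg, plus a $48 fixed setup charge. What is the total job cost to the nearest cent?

$681.70

Time charge = 41.6 × 4.95 = $205.92.
Material cost = 293 × 1460/1000, so $427.78.
Total = 205.92 + 427.78 + 48 = $681.70.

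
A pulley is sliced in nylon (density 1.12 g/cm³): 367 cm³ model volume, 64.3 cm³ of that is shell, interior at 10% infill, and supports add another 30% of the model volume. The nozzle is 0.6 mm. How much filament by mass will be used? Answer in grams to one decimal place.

229.2 g

Interior volume = 367 − 64.3 = 302.7 cm³.
Infill deposited: 0.10 × 302.7 → 30.27 cm³.
Support: 0.30 × 367 → 110.1 cm³.
Total printed volume = 64.3 + 30.27 + 110.1 = 204.67 cm³.
Mass: 204.67 × 1.12 → 229.2304 g.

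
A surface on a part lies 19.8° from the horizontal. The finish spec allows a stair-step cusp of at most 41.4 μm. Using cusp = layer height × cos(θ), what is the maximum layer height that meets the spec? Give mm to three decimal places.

t = h_c / cos θ = 0.0414 / 0.9409 = 0.044 mm.

0.044 mm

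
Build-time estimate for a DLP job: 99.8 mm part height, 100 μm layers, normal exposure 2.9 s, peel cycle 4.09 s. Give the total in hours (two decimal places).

Layers = ⌈99.8/0.1⌉ = 998.
Cycle time = 2.9 + 4.09, so 6.99 s.
Total = 998 × 6.99 = 6976.02 s = 1.94 hours.

1.94 hours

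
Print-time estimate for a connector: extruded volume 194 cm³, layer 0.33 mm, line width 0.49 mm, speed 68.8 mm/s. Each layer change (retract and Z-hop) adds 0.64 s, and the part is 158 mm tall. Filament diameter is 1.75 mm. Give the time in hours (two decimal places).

4.93 hours

Extrusion cross-section = 0.33 × 0.49 = 0.1617 mm².
Total extruded path = 194000/0.1617 = 1199752.6 mm.
Extrusion time = 1199752.6 / 68.8 = 17438.3 s.
Number of layers: 158 / 0.33 → 479 (rounded up).
Layer-change overhead = 479 × 0.64, so 306.56 s.
Altogether 17438.3 + 306.56 = 17744.86 s, i.e. 4.93 hours.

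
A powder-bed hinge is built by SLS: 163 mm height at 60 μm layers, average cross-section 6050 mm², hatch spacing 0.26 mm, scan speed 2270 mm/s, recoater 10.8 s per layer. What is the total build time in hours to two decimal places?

Layers = ⌈163/0.06⌉ = 2717.
Per-layer scan distance = 6050 / 0.26 = 23269.2 mm.
Per-layer scan time: 23269.2 / 2270 → 10.2507 s.
Time per layer: 10.2507 + 10.8 → 21.0507 s.
2717 layers × 21.0507 s/layer = 57194.7519 s, i.e. 15.89 hours.

15.89 hours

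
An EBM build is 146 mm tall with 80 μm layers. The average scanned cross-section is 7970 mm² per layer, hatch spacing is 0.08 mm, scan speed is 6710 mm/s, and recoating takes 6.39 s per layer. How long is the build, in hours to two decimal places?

10.77 hours

Layer count = ceil(146 / 0.08) = 1825.
Per-layer scan distance: 7970 / 0.08 → 99625 mm.
Per-layer scan time: 99625 / 6710 → 14.8472 s.
Time per layer = 14.8472 + 6.39, so 21.2372 s.
Total: 1825 × 21.2372 s = 38757.89 s → 10.77 hours.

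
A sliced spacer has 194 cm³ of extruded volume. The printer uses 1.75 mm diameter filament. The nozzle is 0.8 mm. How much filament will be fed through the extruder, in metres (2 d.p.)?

Cross-section of 1.75 mm filament: π·(1.75/2)² = 2.4053 mm².
L = 194000 mm³ / 2.4053 mm² = 80655.22 mm, i.e. 80.66 m.

80.66 m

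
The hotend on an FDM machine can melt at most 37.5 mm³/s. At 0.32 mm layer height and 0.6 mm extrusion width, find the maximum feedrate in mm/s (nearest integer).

195 mm/s

Extrusion cross-section: 0.32 × 0.6 → 0.192 mm².
Max speed = 37.5 / 0.192 = 195.31 ≈ 195 mm/s.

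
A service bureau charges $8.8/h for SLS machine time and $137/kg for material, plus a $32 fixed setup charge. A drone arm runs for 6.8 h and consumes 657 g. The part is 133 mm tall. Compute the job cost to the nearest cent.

Machine-time cost: 8.8 × 6.8 → $59.84.
Material cost: 137 × 657/1000 → $90.009.
Adding setup: 59.84 + 90.009 + 32 → 181.849 ≈ $181.85.

$181.85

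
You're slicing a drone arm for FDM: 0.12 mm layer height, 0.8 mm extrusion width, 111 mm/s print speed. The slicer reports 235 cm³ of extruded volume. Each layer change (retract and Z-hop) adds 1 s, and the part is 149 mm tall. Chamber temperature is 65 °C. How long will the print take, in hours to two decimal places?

Bead cross-section = 0.12 × 0.8 = 0.096 mm².
Path length: 235000 mm³ / 0.096 mm² → 2447916.7 mm.
Extrusion time = 2447916.7 / 111, so 22053.3 s.
Layer count = ceil(149 / 0.12) = 1242.
Non-print overhead = 1242 × 1, so 1242 s.
Altogether 22053.3 + 1242 = 23295.3 s, i.e. 6.47 hours.

6.47 hours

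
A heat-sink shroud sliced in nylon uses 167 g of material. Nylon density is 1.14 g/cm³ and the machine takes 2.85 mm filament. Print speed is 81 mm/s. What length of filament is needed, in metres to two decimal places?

Volume = 167 g / 1.14 g·cm⁻³ = 146.4912 cm³ = 146491.2 mm³.
A = π r² = π × 1.425² = 6.3794 mm².
Length = 146491.2 / 6.3794 = 22963.16 mm = 22.96 m.

22.96 m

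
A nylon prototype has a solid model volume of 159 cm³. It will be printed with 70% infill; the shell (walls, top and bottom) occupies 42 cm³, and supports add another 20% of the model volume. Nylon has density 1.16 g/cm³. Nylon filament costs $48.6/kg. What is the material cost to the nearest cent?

Volume inside the shell = 159 − 42 = 117 cm³.
Deposited infill = 0.70 × 117 = 81.9 cm³.
Support: 0.20 × 159 → 31.8 cm³.
Total extruded = 42 + 81.9 + 31.8, so 155.7 cm³.
Mass = 155.7 × 1.16, so 180.612 g.
At $48.6/kg: 180.612/1000 × 48.6 = $8.78.

$8.78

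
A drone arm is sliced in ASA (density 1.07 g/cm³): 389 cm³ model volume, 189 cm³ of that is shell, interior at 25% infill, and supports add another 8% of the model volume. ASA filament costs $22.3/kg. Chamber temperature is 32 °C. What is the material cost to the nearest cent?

Volume inside the shell = 389 − 189 = 200 cm³.
Infill deposited: 0.25 × 200 → 50 cm³.
Support: 0.08 × 389 → 31.12 cm³.
Total extruded = 189 + 50 + 31.12 = 270.12 cm³.
Mass = 270.12 × 1.07 = 289.0284 g.
At $22.3/kg: 289.0284/1000 × 22.3 = $6.45.

$6.45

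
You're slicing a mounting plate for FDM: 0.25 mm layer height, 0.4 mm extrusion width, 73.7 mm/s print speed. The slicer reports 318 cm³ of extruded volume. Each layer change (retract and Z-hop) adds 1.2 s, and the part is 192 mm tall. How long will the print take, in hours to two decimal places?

Bead cross-section = 0.25 × 0.4, so 0.1 mm².
Path length: 318000 mm³ / 0.1 mm² → 3180000 mm.
Time extruding: 3180000 / 73.7 → 43147.9 s.
Number of layers: 192 / 0.25 → 768 (rounded up).
Non-print overhead: 768 × 1.2 → 921.6 s.
Total = 43147.9 + 921.6 = 44069.5 s = 12.24 hours.

12.24 hours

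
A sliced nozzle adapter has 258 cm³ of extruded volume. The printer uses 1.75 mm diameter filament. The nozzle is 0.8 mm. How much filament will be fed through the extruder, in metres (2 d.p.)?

A = π r² = π × 0.875² = 2.4053 mm².
Length = 258 cm³ / 2.4053 mm² = 258000 / 2.4053 = 107263.13 mm = 107.26 m.

107.26 m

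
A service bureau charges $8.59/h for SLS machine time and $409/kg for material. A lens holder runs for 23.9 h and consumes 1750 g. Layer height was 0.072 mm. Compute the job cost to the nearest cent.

Time charge: 8.59 × 23.9 → $205.301.
Material cost = 409 × 1750/1000 = $715.75.
Total = 205.301 + 715.75 = 921.051 ≈ $921.05.

$921.05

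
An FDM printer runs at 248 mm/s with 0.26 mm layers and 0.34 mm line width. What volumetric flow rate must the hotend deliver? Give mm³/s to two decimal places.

21.92

Bead cross-section = 0.26 × 0.34 = 0.0884 mm².
Q = v·A = 248 × 0.0884 = 21.92 mm³/s.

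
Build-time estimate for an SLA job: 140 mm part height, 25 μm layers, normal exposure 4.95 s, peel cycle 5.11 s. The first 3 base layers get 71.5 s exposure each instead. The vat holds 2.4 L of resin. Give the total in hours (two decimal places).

15.70 hours

Layer count = ceil(140 / 0.025) = 5600.
Burn-in layers = 3 × (71.5 + 5.11) = 229.83 s.
Normal layers = 5597 × (4.95 + 5.11), so 56305.82 s.
Sum: 229.83 + 56305.82 = 56535.65 s → 15.70 hours.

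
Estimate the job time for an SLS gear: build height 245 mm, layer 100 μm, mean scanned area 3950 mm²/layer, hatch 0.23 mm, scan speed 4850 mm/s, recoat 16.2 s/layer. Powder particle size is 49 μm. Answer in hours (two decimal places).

Layer count = ceil(245 / 0.1) = 2450.
Scan path per layer: 3950 / 0.23 → 17173.9 mm.
Laser time per layer = 17173.9 / 4850, so 3.541 s.
Layer cycle = 3.541 + 16.2 = 19.741 s.
Build time = 2450 × 19.741 = 48365.45 s = 13.43 hours.

13.43 hours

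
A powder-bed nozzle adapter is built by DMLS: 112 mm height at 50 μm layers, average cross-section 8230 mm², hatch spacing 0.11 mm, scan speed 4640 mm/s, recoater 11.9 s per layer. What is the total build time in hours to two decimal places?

17.44 hours

Number of layers: 112 / 0.05 → 2240 (rounded up).
Scan path per layer = 8230 / 0.11, so 74818.2 mm.
Scan time per layer = 74818.2 / 4640, so 16.1246 s.
Per-layer time = 16.1246 + 11.9 = 28.0246 s.
Build time = 2240 × 28.0246 = 62775.104 s = 17.44 hours.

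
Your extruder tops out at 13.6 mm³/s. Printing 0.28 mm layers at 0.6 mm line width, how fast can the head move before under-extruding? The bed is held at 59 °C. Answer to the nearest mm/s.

A: 0.28 × 0.6 → 0.168 mm².
Max speed = 13.6 / 0.168 = 80.95 ≈ 81 mm/s.

81 mm/s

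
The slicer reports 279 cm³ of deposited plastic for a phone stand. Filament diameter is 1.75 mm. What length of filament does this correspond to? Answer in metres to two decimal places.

115.99 m

A = π r² = π × 0.875² = 2.4053 mm².
L = 279000 mm³ / 2.4053 mm² = 115993.85 mm, i.e. 115.99 m.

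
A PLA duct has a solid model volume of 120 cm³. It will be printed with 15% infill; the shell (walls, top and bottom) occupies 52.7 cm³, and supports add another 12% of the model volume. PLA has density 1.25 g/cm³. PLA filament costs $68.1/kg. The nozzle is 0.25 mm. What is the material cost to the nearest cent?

$6.57

Interior volume = 120 − 52.7 = 67.3 cm³.
Infill volume: 0.15 × 67.3 → 10.095 cm³.
Support: 0.12 × 120 → 14.4 cm³.
Total printed volume = 52.7 + 10.095 + 14.4 = 77.195 cm³.
Mass = 77.195 × 1.25 = 96.49375 g.
At $68.1/kg: 96.49375/1000 × 68.1 = $6.57.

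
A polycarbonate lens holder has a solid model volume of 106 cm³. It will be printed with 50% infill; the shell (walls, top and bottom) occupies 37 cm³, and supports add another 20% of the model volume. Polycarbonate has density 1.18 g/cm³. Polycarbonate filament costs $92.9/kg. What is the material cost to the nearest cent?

Volume inside the shell = 106 − 37, so 69 cm³.
Deposited infill = 0.50 × 69 = 34.5 cm³.
Support: 0.20 × 106 → 21.2 cm³.
Deposited volume = 37 + 34.5 + 21.2, so 92.7 cm³.
Mass: 92.7 × 1.18 → 109.386 g.
At $92.9/kg: 109.386/1000 × 92.9 = $10.16.

$10.16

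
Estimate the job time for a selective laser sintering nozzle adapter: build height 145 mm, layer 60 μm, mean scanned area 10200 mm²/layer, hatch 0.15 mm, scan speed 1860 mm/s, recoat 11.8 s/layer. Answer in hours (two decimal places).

Layers = ⌈145/0.06⌉ = 2417.
Scan path per layer = 10200 / 0.15, so 68000 mm.
Laser time per layer = 68000 / 1860 = 36.5591 s.
Time per layer = 36.5591 + 11.8, so 48.3591 s.
Total: 2417 × 48.3591 s = 116883.9447 s → 32.47 hours.

32.47 hours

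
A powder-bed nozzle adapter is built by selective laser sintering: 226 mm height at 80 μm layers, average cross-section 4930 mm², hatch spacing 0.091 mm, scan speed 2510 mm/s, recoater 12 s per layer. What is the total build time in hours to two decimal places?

Number of layers: 226 / 0.08 → 2825 (rounded up).
Hatch length per layer = 4930 / 0.091 = 54175.8 mm.
Per-layer scan time: 54175.8 / 2510 → 21.584 s.
Layer cycle = 21.584 + 12 = 33.584 s.
2825 layers × 33.584 s/layer = 94874.8 s, i.e. 26.35 hours.

26.35 hours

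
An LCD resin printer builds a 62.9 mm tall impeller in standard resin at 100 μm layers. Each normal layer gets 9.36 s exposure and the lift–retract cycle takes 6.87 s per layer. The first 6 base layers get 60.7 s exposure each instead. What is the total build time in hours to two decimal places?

Number of layers: 62.9 / 0.1 → 629 (rounded up).
Base layers = 6 × (60.7 + 6.87) = 405.42 s.
Regular layers = 623 × (9.36 + 6.87), so 10111.29 s.
Total = 405.42 + 10111.29 = 10516.71 s = 2.92 hours.

2.92 hours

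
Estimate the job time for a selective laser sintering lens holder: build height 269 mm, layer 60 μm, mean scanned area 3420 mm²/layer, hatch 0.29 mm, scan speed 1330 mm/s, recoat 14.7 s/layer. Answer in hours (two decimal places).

Layers = ⌈269/0.06⌉ = 4484.
Hatch length per layer = 3420 / 0.29, so 11793.1 mm.
Laser time per layer = 11793.1 / 1330, so 8.867 s.
Layer cycle = 8.867 + 14.7 = 23.567 s.
4484 layers × 23.567 s/layer = 105674.428 s, i.e. 29.35 hours.

29.35 hours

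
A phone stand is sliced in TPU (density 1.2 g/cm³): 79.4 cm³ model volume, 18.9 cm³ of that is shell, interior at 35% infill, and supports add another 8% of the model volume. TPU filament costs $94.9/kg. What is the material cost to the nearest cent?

$5.29

Interior volume: 79.4 − 18.9 → 60.5 cm³.
Infill volume = 0.35 × 60.5, so 21.175 cm³.
Support: 0.08 × 79.4 → 6.352 cm³.
Total extruded = 18.9 + 21.175 + 6.352, so 46.427 cm³.
Mass = 46.427 × 1.2, so 55.7124 g.
At $94.9/kg: 55.7124/1000 × 94.9 = $5.29.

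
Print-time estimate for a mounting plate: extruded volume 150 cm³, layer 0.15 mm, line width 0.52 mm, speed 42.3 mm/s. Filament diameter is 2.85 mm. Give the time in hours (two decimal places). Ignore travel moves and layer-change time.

12.63 hours

Bead cross-section = 0.15 × 0.52 = 0.078 mm².
Toolpath length = 150 cm³ / 0.078 mm² = 150000 / 0.078 = 1923076.9 mm.
Time extruding = 1923076.9 / 42.3 = 45462.8 s.
In the requested units: 45462.8 s = 12.63 hours.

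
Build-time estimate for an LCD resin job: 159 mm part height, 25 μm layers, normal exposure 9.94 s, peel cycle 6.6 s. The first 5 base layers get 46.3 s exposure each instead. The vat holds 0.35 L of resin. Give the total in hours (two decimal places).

Layer count = ceil(159 / 0.025) = 6360.
Burn-in layers = 5 × (46.3 + 6.6) = 264.5 s.
Regular layers: 6355 × (9.94 + 6.6) → 105111.7 s.
Sum: 264.5 + 105111.7 = 105376.2 s → 29.27 hours.

29.27 hours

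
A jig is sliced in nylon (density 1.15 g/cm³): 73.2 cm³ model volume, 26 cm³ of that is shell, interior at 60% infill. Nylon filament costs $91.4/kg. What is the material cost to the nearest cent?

$5.71

Interior volume = 73.2 − 26, so 47.2 cm³.
Infill deposited = 0.60 × 47.2 = 28.32 cm³.
Total extruded: 26 + 28.32 → 54.32 cm³.
Mass = 54.32 × 1.15 = 62.468 g.
At $91.4/kg: 62.468/1000 × 91.4 = $5.71.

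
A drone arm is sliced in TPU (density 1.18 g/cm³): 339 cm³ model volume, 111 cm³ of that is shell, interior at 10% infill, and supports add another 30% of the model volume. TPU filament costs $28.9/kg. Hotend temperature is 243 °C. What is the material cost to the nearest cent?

$8.03

Volume inside the shell = 339 − 111 = 228 cm³.
Infill deposited: 0.10 × 228 → 22.8 cm³.
Support = 0.30 × 339 = 101.7 cm³.
Deposited volume = 111 + 22.8 + 101.7 = 235.5 cm³.
Mass = 235.5 × 1.18 = 277.89 g.
At $28.9/kg: 277.89/1000 × 28.9 = $8.03.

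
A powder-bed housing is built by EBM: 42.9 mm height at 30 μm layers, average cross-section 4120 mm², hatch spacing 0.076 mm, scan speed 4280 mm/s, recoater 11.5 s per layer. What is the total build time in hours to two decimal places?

Layer count = ceil(42.9 / 0.03) = 1430.
Scan path per layer = 4120 / 0.076 = 54210.5 mm.
Beam time per layer = 54210.5 / 4280 = 12.666 s.
Time per layer: 12.666 + 11.5 → 24.166 s.
Build time = 1430 × 24.166 = 34557.38 s = 9.60 hours.

9.60 hours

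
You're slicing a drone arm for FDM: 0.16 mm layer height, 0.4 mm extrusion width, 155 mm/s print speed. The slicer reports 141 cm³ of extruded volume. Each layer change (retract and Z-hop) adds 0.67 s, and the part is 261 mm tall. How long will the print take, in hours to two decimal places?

4.25 hours

Extrusion cross-section = 0.16 × 0.4, so 0.064 mm².
Toolpath length = 141 cm³ / 0.064 mm² = 141000 / 0.064 = 2203125 mm.
Print-move time = 2203125 / 155 = 14213.7 s.
Layers = ⌈261/0.16⌉ = 1632.
Z-hop total = 1632 × 0.67, so 1093.44 s.
Total = 14213.7 + 1093.44 = 15307.14 s = 4.25 hours.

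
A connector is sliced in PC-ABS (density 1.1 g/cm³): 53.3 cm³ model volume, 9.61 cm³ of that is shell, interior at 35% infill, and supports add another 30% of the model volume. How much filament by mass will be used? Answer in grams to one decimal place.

Infill region = 53.3 − 9.61, so 43.69 cm³.
Deposited infill: 0.35 × 43.69 → 15.2915 cm³.
Support = 0.30 × 53.3 = 15.99 cm³.
Total printed volume = 9.61 + 15.2915 + 15.99, so 40.8915 cm³.
Mass: 40.8915 × 1.1 → 44.98065 g.

45.0 g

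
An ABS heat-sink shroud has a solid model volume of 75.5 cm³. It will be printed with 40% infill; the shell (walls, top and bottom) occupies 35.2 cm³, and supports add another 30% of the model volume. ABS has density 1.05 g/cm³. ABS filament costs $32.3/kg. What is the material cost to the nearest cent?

Infill region: 75.5 − 35.2 → 40.3 cm³.
Infill deposited = 0.40 × 40.3 = 16.12 cm³.
Support = 0.30 × 75.5 = 22.65 cm³.
Total printed volume = 35.2 + 16.12 + 22.65, so 73.97 cm³.
Mass = 73.97 × 1.05 = 77.6685 g.
At $32.3/kg: 77.6685/1000 × 32.3 = $2.51.

$2.51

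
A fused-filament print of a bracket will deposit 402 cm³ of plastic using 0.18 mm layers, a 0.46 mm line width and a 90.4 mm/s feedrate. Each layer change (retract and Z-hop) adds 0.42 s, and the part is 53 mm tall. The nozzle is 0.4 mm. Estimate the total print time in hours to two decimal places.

Line area: 0.18 × 0.46 → 0.0828 mm².
Total extruded path = 402000/0.0828 = 4855072.5 mm.
Print-move time = 4855072.5 / 90.4, so 53706.6 s.
Number of layers: 53 / 0.18 → 295 (rounded up).
Layer-change overhead = 295 × 0.42 = 123.9 s.
Altogether 53706.6 + 123.9 = 53830.5 s, i.e. 14.95 hours.

14.95 hours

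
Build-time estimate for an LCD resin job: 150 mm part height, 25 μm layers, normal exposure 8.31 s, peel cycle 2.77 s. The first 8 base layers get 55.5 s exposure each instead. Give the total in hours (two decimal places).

Layer count = ceil(150 / 0.025) = 6000.
Burn-in layers: 8 × (55.5 + 2.77) → 466.16 s.
Remaining layers = 5992 × (8.31 + 2.77), so 66391.36 s.
Total = 466.16 + 66391.36 = 66857.52 s = 18.57 hours.

18.57 hours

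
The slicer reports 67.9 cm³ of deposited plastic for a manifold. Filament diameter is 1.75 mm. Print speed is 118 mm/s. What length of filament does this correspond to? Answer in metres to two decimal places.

28.23 m

Cross-section of 1.75 mm filament: π·(1.75/2)² = 2.4053 mm².
L = 67900 mm³ / 2.4053 mm² = 28229.33 mm, i.e. 28.23 m.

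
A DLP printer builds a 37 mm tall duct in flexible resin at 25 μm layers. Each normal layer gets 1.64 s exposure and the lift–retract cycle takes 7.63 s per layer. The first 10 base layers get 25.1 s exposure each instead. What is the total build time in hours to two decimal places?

3.88 hours

Layer count = ceil(37 / 0.025) = 1480.
Burn-in layers = 10 × (25.1 + 7.63) = 327.3 s.
Remaining layers: 1470 × (1.64 + 7.63) → 13626.9 s.
Sum: 327.3 + 13626.9 = 13954.2 s → 3.88 hours.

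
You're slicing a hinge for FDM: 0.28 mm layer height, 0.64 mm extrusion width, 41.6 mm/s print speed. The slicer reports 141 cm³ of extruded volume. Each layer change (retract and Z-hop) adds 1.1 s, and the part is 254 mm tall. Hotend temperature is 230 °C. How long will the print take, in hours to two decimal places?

5.53 hours

Line area: 0.28 × 0.64 → 0.1792 mm².
Toolpath length = 141 cm³ / 0.1792 mm² = 141000 / 0.1792 = 786830.4 mm.
Time extruding = 786830.4 / 41.6 = 18914.2 s.
Layers = ⌈254/0.28⌉ = 908.
Z-hop total = 908 × 1.1 = 998.8 s.
Altogether 18914.2 + 998.8 = 19913 s, i.e. 5.53 hours.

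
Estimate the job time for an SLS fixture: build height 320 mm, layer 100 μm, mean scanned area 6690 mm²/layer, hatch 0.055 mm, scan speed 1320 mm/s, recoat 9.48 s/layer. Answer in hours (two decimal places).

90.34 hours

Number of layers: 320 / 0.1 → 3200 (rounded up).
Hatch length per layer = 6690 / 0.055 = 121636.4 mm.
Laser time per layer: 121636.4 / 1320 → 92.1488 s.
Layer cycle = 92.1488 + 9.48 = 101.6288 s.
Total: 3200 × 101.6288 s = 325212.16 s → 90.34 hours.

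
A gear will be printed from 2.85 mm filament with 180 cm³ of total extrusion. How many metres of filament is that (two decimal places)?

28.22 m

Cross-section of 2.85 mm filament: π·(2.85/2)² = 6.3794 mm².
Length = 180 cm³ / 6.3794 mm² = 180000 / 6.3794 = 28215.82 mm = 28.22 m.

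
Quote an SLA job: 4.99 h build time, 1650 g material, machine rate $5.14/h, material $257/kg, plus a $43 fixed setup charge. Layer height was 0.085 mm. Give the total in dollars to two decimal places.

$492.70

Time charge: 5.14 × 4.99 → $25.6486.
Feedstock cost = 257 × 1650/1000 = $424.05.
Total = 25.6486 + 424.05 + 43 = 492.6986 ≈ $492.70.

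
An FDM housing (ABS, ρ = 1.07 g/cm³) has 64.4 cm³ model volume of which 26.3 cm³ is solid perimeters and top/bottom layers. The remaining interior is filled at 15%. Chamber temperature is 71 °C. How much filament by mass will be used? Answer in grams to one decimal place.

34.3 g

Interior volume = 64.4 − 26.3 = 38.1 cm³.
Deposited infill = 0.15 × 38.1, so 5.715 cm³.
Total printed volume: 26.3 + 5.715 → 32.015 cm³.
Mass = 32.015 × 1.07, so 34.25605 g.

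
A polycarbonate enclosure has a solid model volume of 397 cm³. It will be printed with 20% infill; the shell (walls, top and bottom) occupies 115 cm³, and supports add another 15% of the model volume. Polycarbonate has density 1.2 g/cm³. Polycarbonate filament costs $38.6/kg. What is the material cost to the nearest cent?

Infill region: 397 − 115 → 282 cm³.
Infill deposited = 0.20 × 282, so 56.4 cm³.
Support = 0.15 × 397 = 59.55 cm³.
Deposited volume = 115 + 56.4 + 59.55 = 230.95 cm³.
Mass = 230.95 × 1.2, so 277.14 g.
Cost = 277.14 g / 1000 × $38.6/kg = $10.70.

$10.70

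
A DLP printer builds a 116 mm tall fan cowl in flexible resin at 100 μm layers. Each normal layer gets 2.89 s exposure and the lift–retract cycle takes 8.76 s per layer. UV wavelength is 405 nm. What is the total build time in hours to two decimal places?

Layer count = ceil(116 / 0.1) = 1160.
Cycle time = 2.89 + 8.76, so 11.65 s.
Build time: 1160 × 11.65 s = 13514 s, i.e. 3.75 hours.

3.75 hours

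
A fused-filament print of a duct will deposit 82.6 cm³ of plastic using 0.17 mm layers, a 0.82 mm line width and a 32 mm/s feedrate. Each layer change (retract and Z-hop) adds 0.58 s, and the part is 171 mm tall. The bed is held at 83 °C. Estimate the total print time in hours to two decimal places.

Line area: 0.17 × 0.82 → 0.1394 mm².
Path length: 82600 mm³ / 0.1394 mm² → 592539.5 mm.
Time extruding = 592539.5 / 32, so 18516.9 s.
Layers = ⌈171/0.17⌉ = 1006.
Non-print overhead = 1006 × 0.58, so 583.48 s.
Total = 18516.9 + 583.48 = 19100.38 s = 5.31 hours.

5.31 hours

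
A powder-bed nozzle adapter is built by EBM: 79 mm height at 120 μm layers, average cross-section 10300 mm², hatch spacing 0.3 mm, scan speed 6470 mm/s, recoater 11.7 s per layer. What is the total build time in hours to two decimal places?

3.11 hours

Layers = ⌈79/0.12⌉ = 659.
Scan path per layer = 10300 / 0.3, so 34333.3 mm.
Scan time per layer = 34333.3 / 6470, so 5.3065 s.
Layer cycle = 5.3065 + 11.7, so 17.0065 s.
Build time = 659 × 17.0065 = 11207.2835 s = 3.11 hours.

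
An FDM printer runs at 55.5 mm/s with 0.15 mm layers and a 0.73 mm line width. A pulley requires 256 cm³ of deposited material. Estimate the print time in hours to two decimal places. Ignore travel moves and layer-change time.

11.70 hours

Extrusion cross-section = 0.15 × 0.73, so 0.1095 mm².
Path length: 256000 mm³ / 0.1095 mm² → 2337899.5 mm.
Time extruding: 2337899.5 / 55.5 → 42124.3 s.
Converting: 42124.3 s = 11.70 hours.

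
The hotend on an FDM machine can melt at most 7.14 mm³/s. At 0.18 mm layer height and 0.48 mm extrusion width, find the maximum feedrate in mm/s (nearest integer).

83 mm/s

A: 0.18 × 0.48 → 0.0864 mm².
Max speed = 7.14 / 0.0864 = 82.64 ≈ 83 mm/s.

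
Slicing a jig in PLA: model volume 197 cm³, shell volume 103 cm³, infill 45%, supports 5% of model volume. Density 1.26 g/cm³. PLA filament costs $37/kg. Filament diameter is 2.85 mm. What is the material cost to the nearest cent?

Infill region: 197 − 103 → 94 cm³.
Deposited infill = 0.45 × 94, so 42.3 cm³.
Support: 0.05 × 197 → 9.85 cm³.
Total printed volume = 103 + 42.3 + 9.85, so 155.15 cm³.
Mass: 155.15 × 1.26 → 195.489 g.
At $37/kg: 195.489/1000 × 37 = $7.23.

$7.23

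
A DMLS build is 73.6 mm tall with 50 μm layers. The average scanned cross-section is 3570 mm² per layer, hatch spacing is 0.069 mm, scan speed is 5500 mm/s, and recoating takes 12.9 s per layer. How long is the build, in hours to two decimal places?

9.12 hours

Layers = ⌈73.6/0.05⌉ = 1472.
Per-layer scan distance: 3570 / 0.069 → 51739.1 mm.
Laser time per layer = 51739.1 / 5500 = 9.4071 s.
Per-layer time = 9.4071 + 12.9, so 22.3071 s.
1472 layers × 22.3071 s/layer = 32836.0512 s, i.e. 9.12 hours.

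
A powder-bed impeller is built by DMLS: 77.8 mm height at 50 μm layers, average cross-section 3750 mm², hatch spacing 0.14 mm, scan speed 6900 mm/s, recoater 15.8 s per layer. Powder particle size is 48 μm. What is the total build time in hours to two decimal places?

8.51 hours

Number of layers: 77.8 / 0.05 → 1556 (rounded up).
Per-layer scan distance = 3750 / 0.14, so 26785.7 mm.
Scan time per layer = 26785.7 / 6900 = 3.882 s.
Per-layer time = 3.882 + 15.8, so 19.682 s.
Build time = 1556 × 19.682 = 30625.192 s = 8.51 hours.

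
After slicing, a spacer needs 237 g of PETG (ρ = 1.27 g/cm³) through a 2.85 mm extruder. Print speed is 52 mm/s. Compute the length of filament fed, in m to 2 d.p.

29.25 m

Extruded volume: 237/1.27 = 186.6142 cm³ (186614.2 mm³).
Cross-section of 2.85 mm filament: π·(2.85/2)² = 6.3794 mm².
Length = 186614.2 / 6.3794 = 29252.63 mm = 29.25 m.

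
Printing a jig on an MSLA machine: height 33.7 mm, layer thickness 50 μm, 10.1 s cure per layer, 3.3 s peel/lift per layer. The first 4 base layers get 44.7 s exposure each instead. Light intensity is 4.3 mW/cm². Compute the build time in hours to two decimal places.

2.55 hours

Layer count = ceil(33.7 / 0.05) = 674.
Bottom layers: 4 × (44.7 + 3.3) → 192 s.
Remaining layers = 670 × (10.1 + 3.3), so 8978 s.
Total = 192 + 8978 = 9170 s = 2.55 hours.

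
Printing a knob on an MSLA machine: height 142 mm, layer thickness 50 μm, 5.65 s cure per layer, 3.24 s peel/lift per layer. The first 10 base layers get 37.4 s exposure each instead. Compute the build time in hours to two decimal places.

7.10 hours

Number of layers: 142 / 0.05 → 2840 (rounded up).
Bottom layers: 10 × (37.4 + 3.24) → 406.4 s.
Normal layers: 2830 × (5.65 + 3.24) → 25158.7 s.
Total = 406.4 + 25158.7 = 25565.1 s = 7.10 hours.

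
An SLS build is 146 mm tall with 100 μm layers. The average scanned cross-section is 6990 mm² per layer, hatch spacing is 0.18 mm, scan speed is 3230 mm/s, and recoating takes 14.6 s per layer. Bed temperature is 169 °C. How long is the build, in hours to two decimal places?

10.80 hours

Number of layers: 146 / 0.1 → 1460 (rounded up).
Scan path per layer = 6990 / 0.18, so 38833.3 mm.
Laser time per layer = 38833.3 / 3230 = 12.0227 s.
Layer cycle = 12.0227 + 14.6 = 26.6227 s.
1460 layers × 26.6227 s/layer = 38869.142 s, i.e. 10.80 hours.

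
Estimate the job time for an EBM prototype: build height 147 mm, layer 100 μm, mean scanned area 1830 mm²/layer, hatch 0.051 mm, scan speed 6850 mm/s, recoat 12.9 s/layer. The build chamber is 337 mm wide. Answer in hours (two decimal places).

7.41 hours

Layers = ⌈147/0.1⌉ = 1470.
Hatch length per layer = 1830 / 0.051 = 35882.4 mm.
Per-layer scan time: 35882.4 / 6850 → 5.2383 s.
Layer cycle: 5.2383 + 12.9 → 18.1383 s.
1470 layers × 18.1383 s/layer = 26663.301 s, i.e. 7.41 hours.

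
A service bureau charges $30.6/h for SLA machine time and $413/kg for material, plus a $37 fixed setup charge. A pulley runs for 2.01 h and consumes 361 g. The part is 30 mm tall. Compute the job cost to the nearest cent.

Machine-time cost: 30.6 × 2.01 → $61.506.
Material cost = 413 × 361/1000 = $149.093.
Adding setup: 61.506 + 149.093 + 37 → 247.599 ≈ $247.60.

$247.60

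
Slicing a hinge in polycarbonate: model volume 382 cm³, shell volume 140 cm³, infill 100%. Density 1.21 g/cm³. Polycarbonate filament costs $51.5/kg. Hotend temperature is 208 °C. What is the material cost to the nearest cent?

$23.80

Interior volume: 382 − 140 → 242 cm³.
Infill deposited: 1.00 × 242 → 242 cm³.
Total printed volume: 140 + 242 → 382 cm³.
Mass: 382 × 1.21 → 462.22 g.
At $51.5/kg: 462.22/1000 × 51.5 = $23.80.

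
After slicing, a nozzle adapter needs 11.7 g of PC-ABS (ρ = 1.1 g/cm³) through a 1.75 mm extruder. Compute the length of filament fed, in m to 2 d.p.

4.42 m

Volume = 11.7 g / 1.1 g·cm⁻³ = 10.6364 cm³ = 10636.4 mm³.
A = π r² = π × 0.875² = 2.4053 mm².
L = V/A = 10636.4/2.4053 = 4422.07 mm → 4.42 m.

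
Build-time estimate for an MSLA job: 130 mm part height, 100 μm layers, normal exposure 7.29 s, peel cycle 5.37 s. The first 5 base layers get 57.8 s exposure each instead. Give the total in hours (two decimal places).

4.64 hours

Number of layers: 130 / 0.1 → 1300 (rounded up).
Base layers = 5 × (57.8 + 5.37) = 315.85 s.
Regular layers = 1295 × (7.29 + 5.37) = 16394.7 s.
Total = 315.85 + 16394.7 = 16710.55 s = 4.64 hours.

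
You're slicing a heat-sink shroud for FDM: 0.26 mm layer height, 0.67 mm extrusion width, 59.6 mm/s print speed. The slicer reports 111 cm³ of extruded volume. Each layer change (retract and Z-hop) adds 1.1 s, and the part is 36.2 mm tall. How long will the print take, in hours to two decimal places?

Line area: 0.26 × 0.67 → 0.1742 mm².
Total extruded path = 111000/0.1742 = 637198.6 mm.
Print-move time = 637198.6 / 59.6, so 10691.3 s.
Layer count = ceil(36.2 / 0.26) = 140.
Non-print overhead = 140 × 1.1, so 154 s.
Altogether 10691.3 + 154 = 10845.3 s, i.e. 3.01 hours.

3.01 hours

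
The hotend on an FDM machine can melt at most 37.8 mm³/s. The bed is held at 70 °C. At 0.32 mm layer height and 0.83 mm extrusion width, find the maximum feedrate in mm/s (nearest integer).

A = 0.32 × 0.83, so 0.2656 mm².
Max speed = 37.8 / 0.2656 = 142.32 ≈ 142 mm/s.

142 mm/s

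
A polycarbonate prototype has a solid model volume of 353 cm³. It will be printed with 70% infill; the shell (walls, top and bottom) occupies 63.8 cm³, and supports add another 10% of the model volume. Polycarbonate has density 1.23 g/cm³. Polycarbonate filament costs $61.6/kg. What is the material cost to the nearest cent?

Volume inside the shell = 353 − 63.8, so 289.2 cm³.
Infill volume = 0.70 × 289.2 = 202.44 cm³.
Support = 0.10 × 353, so 35.3 cm³.
Total extruded = 63.8 + 202.44 + 35.3, so 301.54 cm³.
Mass = 301.54 × 1.23 = 370.8942 g.
Cost = 370.8942 g / 1000 × $61.6/kg = $22.85.

$22.85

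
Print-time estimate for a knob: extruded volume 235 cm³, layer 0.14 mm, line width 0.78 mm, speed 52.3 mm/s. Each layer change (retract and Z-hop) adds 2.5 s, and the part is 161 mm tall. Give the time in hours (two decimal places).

12.23 hours

Bead cross-section = 0.14 × 0.78 = 0.1092 mm².
Total extruded path = 235000/0.1092 = 2152014.7 mm.
Extrusion time = 2152014.7 / 52.3, so 41147.5 s.
Layers = ⌈161/0.14⌉ = 1150.
Non-print overhead = 1150 × 2.5, so 2875 s.
Altogether 41147.5 + 2875 = 44022.5 s, i.e. 12.23 hours.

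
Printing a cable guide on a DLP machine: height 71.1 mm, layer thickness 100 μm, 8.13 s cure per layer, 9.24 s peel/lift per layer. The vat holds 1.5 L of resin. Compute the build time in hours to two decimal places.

Layer count = ceil(71.1 / 0.1) = 711.
Each layer takes: 8.13 + 9.24 → 17.37 s.
Total = 711 × 17.37 = 12350.07 s = 3.43 hours.

3.43 hours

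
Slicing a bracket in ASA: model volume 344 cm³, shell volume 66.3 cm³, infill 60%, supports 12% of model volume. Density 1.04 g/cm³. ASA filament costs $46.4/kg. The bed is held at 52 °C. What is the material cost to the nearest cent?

$13.23

Volume inside the shell = 344 − 66.3, so 277.7 cm³.
Infill volume = 0.60 × 277.7, so 166.62 cm³.
Support = 0.12 × 344, so 41.28 cm³.
Deposited volume = 66.3 + 166.62 + 41.28, so 274.2 cm³.
Mass = 274.2 × 1.04 = 285.168 g.
Cost = 285.168 g / 1000 × $46.4/kg = $13.23.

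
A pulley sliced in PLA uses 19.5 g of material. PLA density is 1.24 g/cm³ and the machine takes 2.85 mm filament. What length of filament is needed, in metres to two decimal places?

Extruded volume: 19.5/1.24 = 15.7258 cm³ (15725.8 mm³).
Filament cross-section = π × (2.85/2)² = 6.3794 mm².
Length = 15725.8 / 6.3794 = 2465.09 mm = 2.47 m.

2.47 m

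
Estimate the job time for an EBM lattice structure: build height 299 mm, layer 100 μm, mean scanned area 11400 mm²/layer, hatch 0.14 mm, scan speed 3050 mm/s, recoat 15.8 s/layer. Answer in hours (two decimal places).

Number of layers: 299 / 0.1 → 2990 (rounded up).
Scan path per layer = 11400 / 0.14, so 81428.6 mm.
Beam time per layer = 81428.6 / 3050, so 26.6979 s.
Layer cycle = 26.6979 + 15.8, so 42.4979 s.
2990 layers × 42.4979 s/layer = 127068.721 s, i.e. 35.30 hours.

35.30 hours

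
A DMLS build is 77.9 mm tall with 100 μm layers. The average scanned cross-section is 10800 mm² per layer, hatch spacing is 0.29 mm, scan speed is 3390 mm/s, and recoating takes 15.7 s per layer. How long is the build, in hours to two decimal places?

5.77 hours

Number of layers: 77.9 / 0.1 → 779 (rounded up).
Per-layer scan distance = 10800 / 0.29 = 37241.4 mm.
Laser time per layer = 37241.4 / 3390, so 10.9857 s.
Time per layer = 10.9857 + 15.7, so 26.6857 s.
779 layers × 26.6857 s/layer = 20788.1603 s, i.e. 5.77 hours.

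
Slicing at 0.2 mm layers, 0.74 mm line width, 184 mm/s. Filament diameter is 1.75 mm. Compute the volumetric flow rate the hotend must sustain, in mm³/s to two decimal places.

A: 0.2 × 0.74 → 0.148 mm².
Q = v·A = 184 × 0.148 = 27.23 mm³/s.

27.23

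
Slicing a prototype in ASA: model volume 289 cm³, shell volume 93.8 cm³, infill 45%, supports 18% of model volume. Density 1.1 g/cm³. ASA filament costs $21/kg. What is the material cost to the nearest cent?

Infill region = 289 − 93.8, so 195.2 cm³.
Infill volume: 0.45 × 195.2 → 87.84 cm³.
Support = 0.18 × 289 = 52.02 cm³.
Total extruded = 93.8 + 87.84 + 52.02, so 233.66 cm³.
Mass: 233.66 × 1.1 → 257.026 g.
Cost = 257.026 g / 1000 × $21/kg = $5.40.

$5.40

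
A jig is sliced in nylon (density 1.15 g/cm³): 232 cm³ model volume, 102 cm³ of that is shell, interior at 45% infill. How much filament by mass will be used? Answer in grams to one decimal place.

184.6 g

Interior volume: 232 − 102 → 130 cm³.
Infill deposited: 0.45 × 130 → 58.5 cm³.
Total printed volume: 102 + 58.5 → 160.5 cm³.
Mass: 160.5 × 1.15 → 184.575 g.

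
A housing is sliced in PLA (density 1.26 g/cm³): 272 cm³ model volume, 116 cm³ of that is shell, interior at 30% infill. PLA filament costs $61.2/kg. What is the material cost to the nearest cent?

Volume inside the shell = 272 − 116 = 156 cm³.
Deposited infill = 0.30 × 156 = 46.8 cm³.
Total extruded = 116 + 46.8, so 162.8 cm³.
Mass = 162.8 × 1.26 = 205.128 g.
At $61.2/kg: 205.128/1000 × 61.2 = $12.55.

$12.55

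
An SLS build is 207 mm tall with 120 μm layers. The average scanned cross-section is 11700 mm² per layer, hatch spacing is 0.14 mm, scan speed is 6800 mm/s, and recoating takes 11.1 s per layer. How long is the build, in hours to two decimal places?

11.21 hours

Layers = ⌈207/0.12⌉ = 1725.
Scan path per layer = 11700 / 0.14 = 83571.4 mm.
Laser time per layer = 83571.4 / 6800, so 12.2899 s.
Per-layer time: 12.2899 + 11.1 → 23.3899 s.
Total: 1725 × 23.3899 s = 40347.5775 s → 11.21 hours.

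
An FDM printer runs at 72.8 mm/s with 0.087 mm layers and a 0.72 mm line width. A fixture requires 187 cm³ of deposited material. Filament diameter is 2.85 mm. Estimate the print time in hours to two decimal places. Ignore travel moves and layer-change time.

11.39 hours

Line area = 0.087 × 0.72, so 0.06264 mm².
Path length: 187000 mm³ / 0.06264 mm² → 2985312.9 mm.
Extrusion time = 2985312.9 / 72.8, so 41007 s.
That's 41007 s → 11.39 hours.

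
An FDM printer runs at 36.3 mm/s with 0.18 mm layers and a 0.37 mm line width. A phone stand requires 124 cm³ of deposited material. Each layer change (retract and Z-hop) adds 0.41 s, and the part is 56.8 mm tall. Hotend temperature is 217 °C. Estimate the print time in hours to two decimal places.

Extrusion cross-section = 0.18 × 0.37, so 0.0666 mm².
Total extruded path = 124000/0.0666 = 1861861.9 mm.
Time extruding = 1861861.9 / 36.3 = 51291 s.
Number of layers: 56.8 / 0.18 → 316 (rounded up).
Z-hop total = 316 × 0.41 = 129.56 s.
Total = 51291 + 129.56 = 51420.56 s = 14.28 hours.

14.28 hours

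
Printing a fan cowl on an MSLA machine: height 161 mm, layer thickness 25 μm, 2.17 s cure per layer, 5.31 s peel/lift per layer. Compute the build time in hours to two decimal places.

Layers = ⌈161/0.025⌉ = 6440.
Each layer takes: 2.17 + 5.31 → 7.48 s.
Total = 6440 × 7.48 = 48171.2 s = 13.38 hours.

13.38 hours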